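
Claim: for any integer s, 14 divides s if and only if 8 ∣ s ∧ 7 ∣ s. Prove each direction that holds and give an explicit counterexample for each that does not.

(→) This fails: take s = 14. Certainly 14 ∣ 14, but 8 ∤ 14.

(←) Suppose 8 ∣ s and 7 ∣ s. Any common multiple of 8 and 7 is a multiple of their lcm; here gcd(8, 7) = 1, so lcm(8, 7) = 8·7 = 56, so 56 ∣ s. Since 14 ∣ 56, it follows that 14 ∣ s.

(⇒) fails; (⇐) holds.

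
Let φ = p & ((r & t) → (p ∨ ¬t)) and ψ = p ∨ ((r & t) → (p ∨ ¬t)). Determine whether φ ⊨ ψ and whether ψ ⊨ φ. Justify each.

(⟹) Assume the antecedent. If p is true, p ∨ ((r & t) → (p ∨ ¬t)) reduces to true regardless of the other variables. If p is false, the antecedent cannot hold. Either way p ∨ ((r & t) → (p ∨ ¬t)) holds.

(⟸) This fails. Under p = F, r = F, t = F, the left side is false but the right side is true.

Only the forward direction holds.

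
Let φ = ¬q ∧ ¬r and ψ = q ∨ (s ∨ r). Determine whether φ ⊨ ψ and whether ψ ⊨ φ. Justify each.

Forward direction. This fails. Under s = F, r = F, q = F, the left side is true but the right side is false.

Converse. This fails. Under s = F, r = T, q = F, the left side is false but the right side is true.

Neither direction holds.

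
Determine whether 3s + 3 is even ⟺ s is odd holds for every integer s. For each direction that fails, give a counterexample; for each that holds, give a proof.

Both directions hold; the statement is true.

[⇒] Suppose 3s + 3 is even. Since 3 is odd, 3s and s have the same parity, so 3s + 3 ≡ s + 3 (mod 2). As 3 is odd, 3s + 3 is even exactly when s is odd. Thus s is odd.

[⇐] Conversely, suppose s is odd; write s = 2j + 1. Then 3s + 3 = 3·(2j + 1) + 3 = 2·3j + 6, which is even.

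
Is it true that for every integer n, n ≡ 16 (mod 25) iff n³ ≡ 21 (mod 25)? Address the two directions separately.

(⟸) Suppose n³ ≡ 21 (mod 25). The only residue r in {0, …, 24} with r³ ≡ 21 (mod 25) is r = 16, so n ≡ 16 (mod 25).

(⟹) Suppose n ≡ 16 (mod 25). Write n = 25j + 16. Then (25j + 16)³ = 15625j³ + 30000j² + 19200j + 4096 = 25(625j³ + 1200j² + 768j + 163) + 21, so n³ ≡ 21 (mod 25).

Both directions hold.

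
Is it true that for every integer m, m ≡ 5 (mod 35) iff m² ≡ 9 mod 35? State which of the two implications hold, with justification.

Both directions fail.

(⇒) This fails: take m = 5. Then 5 ≡ 5 (mod 35), but 5² = 25 ≡ 25 (mod 35), not 9.

(⇐) This fails: take m = 3. Then 3² = 9 ≡ 9 (mod 35), yet 3 ≡ 3 (mod 35), not 5.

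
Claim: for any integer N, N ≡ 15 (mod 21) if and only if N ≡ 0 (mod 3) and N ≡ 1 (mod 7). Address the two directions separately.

Both implications hold.

(→) Suppose N ≡ 15 (mod 21); write N = 21j + 15. Since 3 ∣ 21, reducing mod 3 gives N ≡ 15 ≡ 0 (mod 3); since 7 ∣ 21, reducing mod 7 gives N ≡ 15 ≡ 1 (mod 7).

(←) Conversely, if N ≡ 0 (mod 3) and N ≡ 1 (mod 7), then by the Chinese remainder theorem N ≡ 15 (mod 21). This is exactly N ≡ 15 (mod 21).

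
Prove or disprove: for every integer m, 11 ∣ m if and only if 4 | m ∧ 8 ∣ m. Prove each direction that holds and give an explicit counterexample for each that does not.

Forward direction. This fails: take m = 11. Certainly 11 ∣ 11, but 4 ∤ 11.

Converse. This fails: take m = 8. Both 4 ∣ 8 and 8 ∣ 8, yet 8 is not a multiple of 11 (since 8 = 0·11 + 8), so 11 ∤ 8.

Neither implication holds.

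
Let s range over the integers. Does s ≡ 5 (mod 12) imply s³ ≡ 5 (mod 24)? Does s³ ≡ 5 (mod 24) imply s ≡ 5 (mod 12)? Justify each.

[⇒] This fails: take s = 17. Then 17 ≡ 5 (mod 12), but 17³ = 4913 ≡ 17 (mod 24), not 5.

[⇐] Conversely, the residues r modulo 24 with r³ ≡ 5 (mod 24) are exactly {5}, and each is ≡ 5 (mod 12).

Only the converse holds.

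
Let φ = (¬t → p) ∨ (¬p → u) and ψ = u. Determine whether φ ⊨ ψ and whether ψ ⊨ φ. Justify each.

(→) This fails. Under t = T, p = F, u = F, the left side is true but the right side is false.

(←) Assume the antecedent. If t is true, (¬t → p) ∨ (¬p → u) reduces to true regardless of the other variables. If t is false, the antecedent forces (t = F, p = F, u = T) or (t = F, p = T, u = T), and (¬t → p) ∨ (¬p → u) holds there. Either way (¬t → p) ∨ (¬p → u) holds.

Only the reverse direction holds.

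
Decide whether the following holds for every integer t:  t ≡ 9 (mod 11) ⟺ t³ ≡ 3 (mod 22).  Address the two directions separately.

(⟹) This fails: take t = 20. Then 20 ≡ 9 (mod 11), but 20³ = 8000 ≡ 14 (mod 22), not 3.

(⟸) Conversely, the residues r modulo 22 with r³ ≡ 3 (mod 22) are exactly {9}, and each is ≡ 9 (mod 11).

Not equivalent: only (⇐) holds.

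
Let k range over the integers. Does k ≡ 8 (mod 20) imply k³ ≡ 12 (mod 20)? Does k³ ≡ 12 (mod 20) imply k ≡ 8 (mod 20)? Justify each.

[⇒] Suppose k ≡ 8 (mod 20). Write k = 20j + 8. Then (20j + 8)³ = 8000j³ + 9600j² + 3840j + 512 = 20(400j³ + 480j² + 192j + 25) + 12, so k³ ≡ 12 (mod 20).

[⇐] This fails: take k = 18. Then 18³ = 5832 ≡ 12 (mod 20), yet 18 ≡ 18 (mod 20), not 8.

Not equivalent: only (⇒) holds.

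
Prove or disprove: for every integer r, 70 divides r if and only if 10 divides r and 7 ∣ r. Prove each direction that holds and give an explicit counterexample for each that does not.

(→) If 70 ∣ r, write r = 70q. Since 70 = 7·10, r = 10·(7q), so 10 ∣ r; and since 70 = 10·7, r = 7·(10q), so 7 ∣ r.

(←) Suppose 10 ∣ r and 7 ∣ r. Any common multiple of 10 and 7 is a multiple of their lcm; here gcd(10, 7) = 1, so lcm(10, 7) = 10·7 = 70, so 70 ∣ r.

Both implications hold.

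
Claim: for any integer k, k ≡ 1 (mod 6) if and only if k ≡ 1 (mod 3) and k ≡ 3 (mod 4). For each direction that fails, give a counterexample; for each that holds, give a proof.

Only the converse holds.

(←) If k ≡ 1 (mod 3) and k ≡ 3 (mod 4), then by the Chinese remainder theorem k ≡ 7 (mod 12). Since 7 ≡ 1 (mod 6) and 6 ∣ 12, we get k ≡ 1 (mod 6).

(→) This fails: k = 1 gives 1 ≡ 1 (mod 6) but 1 ≡ 1 (mod 4), so the conjunction on the right does not hold.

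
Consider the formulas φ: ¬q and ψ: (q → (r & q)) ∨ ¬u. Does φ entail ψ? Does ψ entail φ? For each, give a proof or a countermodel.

Not equivalent: only (⇒) holds.

(←) This fails. Under q = T, r = F, u = F, the left side is false but the right side is true.

(→) Assume the antecedent. If q is true, the antecedent cannot hold. If q is false, (q → (r & q)) ∨ ¬u reduces to true regardless of the other variables. Either way (q → (r & q)) ∨ ¬u holds.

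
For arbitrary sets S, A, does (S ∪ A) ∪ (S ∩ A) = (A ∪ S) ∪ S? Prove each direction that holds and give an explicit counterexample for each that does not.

The two sets are equal.

Forward inclusion. Let x ∈ (S ∪ A) ∪ (S ∩ A). Then either x ∈ S and x ∉ A; or x ∈ A and x ∉ S; or x ∈ S ∩ A. In each case x ∈ (A ∪ S) ∪ S, so (S ∪ A) ∪ (S ∩ A) ⊆ (A ∪ S) ∪ S.

Reverse inclusion. Let x ∈ (A ∪ S) ∪ S. Then either x ∈ S and x ∉ A; or x ∈ A and x ∉ S; or x ∈ S ∩ A. In each case x ∈ (S ∪ A) ∪ (S ∩ A), so (A ∪ S) ∪ S ⊆ (S ∪ A) ∪ (S ∩ A).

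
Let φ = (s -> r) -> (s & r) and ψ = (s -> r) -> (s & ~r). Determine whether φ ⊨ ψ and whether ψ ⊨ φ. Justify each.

(⟸) Assume the antecedent. If s is true, (s -> r) -> (s & r) reduces to true regardless of the other variables. If s is false, the antecedent cannot hold. Either way (s -> r) -> (s & r) holds.

(⟹) This fails. Under s = T, r = T, the left side is true but the right side is false.

Not equivalent: only (⇐) holds.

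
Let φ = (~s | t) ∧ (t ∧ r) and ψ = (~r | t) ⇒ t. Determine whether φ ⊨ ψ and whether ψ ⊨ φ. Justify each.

Only the forward implication holds.

(⇒) Assume the antecedent. If s is true, the antecedent forces (s = T, t = T, r = T), and (~r | t) ⇒ t holds there. If s is false, the antecedent forces (s = F, t = T, r = T), and (~r | t) ⇒ t holds there. Either way (~r | t) ⇒ t holds.

(⇐) This fails. Under s = F, t = T, r = F, the left side is false but the right side is true.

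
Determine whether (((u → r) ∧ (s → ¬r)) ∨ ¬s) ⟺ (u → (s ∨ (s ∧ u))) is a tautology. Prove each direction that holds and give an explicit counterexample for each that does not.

(⟹) This fails. Under r = F, u = T, s = F, the left side is true but the right side is false.

(⟸) This fails. Under r = T, u = F, s = T, the left side is false but the right side is true.

Both directions fail.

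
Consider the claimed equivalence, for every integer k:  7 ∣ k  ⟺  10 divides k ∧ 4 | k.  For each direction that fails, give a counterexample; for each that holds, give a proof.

Neither direction holds.

(→) This fails: take k = 7. Certainly 7 ∣ 7, but 10 ∤ 7.

(←) This fails: take k = 20. Both 10 ∣ 20 and 4 ∣ 20, yet 20 is not a multiple of 7 (since 20 = 2·7 + 6), so 7 ∤ 20.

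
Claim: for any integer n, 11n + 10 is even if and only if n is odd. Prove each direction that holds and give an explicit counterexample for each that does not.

Neither implication holds.

(⇒) This fails: n = 0 gives 11n + 10 = 10, which is even, but 0 is even, not odd.

(⇐) This also fails: n = 3 is odd, but 11n + 10 = 43 is odd, not even.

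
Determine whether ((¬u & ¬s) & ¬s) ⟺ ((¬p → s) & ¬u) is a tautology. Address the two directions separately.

(→) This fails. Under u = F, p = F, s = F, the left side is true but the right side is false.

(←) This fails. Under u = F, p = F, s = T, the left side is false but the right side is true.

Neither direction holds.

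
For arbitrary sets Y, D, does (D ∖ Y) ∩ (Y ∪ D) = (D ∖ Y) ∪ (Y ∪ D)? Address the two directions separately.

Only the forward inclusion holds.

(⊇) This inclusion fails. Take Y = {1}, D = ∅; then 1 ∈ (D ∖ Y) ∪ (Y ∪ D) but 1 ∉ (D ∖ Y) ∩ (Y ∪ D).

(⊆) Let x ∈ (D ∖ Y) ∩ (Y ∪ D). Then x ∈ D and x ∉ Y, from which x ∈ (D ∖ Y) ∪ (Y ∪ D).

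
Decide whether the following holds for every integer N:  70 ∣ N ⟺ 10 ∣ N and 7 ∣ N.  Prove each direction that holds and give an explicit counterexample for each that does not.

Both implications hold.

(←) Suppose 10 ∣ N and 7 ∣ N. Any common multiple of 10 and 7 is a multiple of their lcm; here gcd(10, 7) = 1, so lcm(10, 7) = 10·7 = 70, so 70 ∣ N.

(→) If 70 ∣ N, write N = 70q. Since 70 = 7·10, N = 10·(7q), so 10 ∣ N; and since 70 = 10·7, N = 7·(10q), so 7 ∣ N.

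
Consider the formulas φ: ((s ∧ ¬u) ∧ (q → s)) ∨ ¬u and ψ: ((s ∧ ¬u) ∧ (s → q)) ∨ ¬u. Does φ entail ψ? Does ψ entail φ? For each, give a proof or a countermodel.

(⇒) Assume the antecedent. If u is true, the antecedent cannot hold. If u is false, ((s ∧ ¬u) ∧ (s → q)) ∨ ¬u reduces to true regardless of the other variables. Either way ((s ∧ ¬u) ∧ (s → q)) ∨ ¬u holds.

(⇐) Assume the antecedent. If u is true, the antecedent cannot hold. If u is false, ((s ∧ ¬u) ∧ (q → s)) ∨ ¬u reduces to true regardless of the other variables. Either way ((s ∧ ¬u) ∧ (q → s)) ∨ ¬u holds.

Both implications hold.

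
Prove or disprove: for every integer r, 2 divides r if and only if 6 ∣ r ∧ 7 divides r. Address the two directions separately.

(⇐) Suppose 6 ∣ r and 7 ∣ r. Any common multiple of 6 and 7 is a multiple of their lcm; here gcd(6, 7) = 1, so lcm(6, 7) = 6·7 = 42, so 42 ∣ r. Since 2 ∣ 42, it follows that 2 ∣ r.

(⇒) This fails: take r = 2. Certainly 2 ∣ 2, but 6 ∤ 2.

Only the reverse direction holds.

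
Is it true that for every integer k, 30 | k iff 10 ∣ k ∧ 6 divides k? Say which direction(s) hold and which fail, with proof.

Both directions hold.

(⇒) If 30 ∣ k, write k = 30q. Since 30 = 3·10, k = 10·(3q), so 10 ∣ k; and since 30 = 5·6, k = 6·(5q), so 6 ∣ k.

(⇐) Suppose 10 ∣ k and 6 ∣ k. Any common multiple of 10 and 6 is a multiple of their lcm; here lcm(10, 6) = 10·6/gcd(10, 6) = 60/2 = 30, so 30 ∣ k.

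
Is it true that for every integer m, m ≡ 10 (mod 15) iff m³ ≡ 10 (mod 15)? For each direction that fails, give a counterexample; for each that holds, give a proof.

Both directions hold; the statement is true.

[⇐] Suppose m³ ≡ 10 (mod 15). The only residue r in {0, …, 14} with r³ ≡ 10 (mod 15) is r = 10, so m ≡ 10 (mod 15).

[⇒] Suppose m ≡ 10 (mod 15). Write m = 15j + 10. Then (15j + 10)³ = 3375j³ + 6750j² + 4500j + 1000 = 15(225j³ + 450j² + 300j + 66) + 10, so m³ ≡ 10 (mod 15).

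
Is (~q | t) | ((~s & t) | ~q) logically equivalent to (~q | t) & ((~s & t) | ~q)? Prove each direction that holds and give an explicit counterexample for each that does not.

Only the reverse direction holds.

(⇒) This fails. Under s = T, q = T, t = T, the left side is true but the right side is false.

(⇐) Assume the antecedent. If q is true, the antecedent forces (s = F, q = T, t = T), and (~q | t) | ((~s & t) | ~q) holds there. If q is false, (~q | t) | ((~s & t) | ~q) reduces to true regardless of the other variables. Either way (~q | t) | ((~s & t) | ~q) holds.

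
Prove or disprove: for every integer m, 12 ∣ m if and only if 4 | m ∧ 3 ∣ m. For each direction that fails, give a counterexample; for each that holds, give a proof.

Both directions hold.

Forward direction. If 12 ∣ m, write m = 12q. Since 12 = 3·4, m = 4·(3q), so 4 ∣ m; and since 12 = 4·3, m = 3·(4q), so 3 ∣ m.

Converse. Suppose 4 ∣ m and 3 ∣ m. Any common multiple of 4 and 3 is a multiple of their lcm; here gcd(4, 3) = 1, so lcm(4, 3) = 4·3 = 12, so 12 ∣ m.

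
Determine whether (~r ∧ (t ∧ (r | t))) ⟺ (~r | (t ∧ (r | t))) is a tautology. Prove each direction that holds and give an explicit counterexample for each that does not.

The forward direction holds; the converse fails.

(⇒) Assume the antecedent. If r is true, the antecedent cannot hold. If r is false, ~r | (t ∧ (r | t)) reduces to true regardless of the other variables. Either way ~r | (t ∧ (r | t)) holds.

(⇐) This fails. Under r = F, t = F, the left side is false but the right side is true.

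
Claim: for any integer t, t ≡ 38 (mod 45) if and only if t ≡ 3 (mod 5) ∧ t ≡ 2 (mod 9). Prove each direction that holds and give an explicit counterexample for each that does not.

Both directions hold.

(←) If t ≡ 3 (mod 5) and t ≡ 2 (mod 9), then by the Chinese remainder theorem t ≡ 38 (mod 45). This is exactly t ≡ 38 (mod 45).

(→) Suppose t ≡ 38 (mod 45); write t = 45j + 38. Since 5 ∣ 45, reducing mod 5 gives t ≡ 38 ≡ 3 (mod 5); since 9 ∣ 45, reducing mod 9 gives t ≡ 38 ≡ 2 (mod 9).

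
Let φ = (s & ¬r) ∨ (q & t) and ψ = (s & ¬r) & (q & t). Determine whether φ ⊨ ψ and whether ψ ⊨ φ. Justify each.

(←) Assume the antecedent. If s is true, the antecedent forces (s = T, q = T, r = F, t = T), and (s & ¬r) ∨ (q & t) holds there. If s is false, the antecedent cannot hold. Either way (s & ¬r) ∨ (q & t) holds.

(→) This fails. Under s = T, q = F, r = F, t = F, the left side is true but the right side is false.

Only the converse holds.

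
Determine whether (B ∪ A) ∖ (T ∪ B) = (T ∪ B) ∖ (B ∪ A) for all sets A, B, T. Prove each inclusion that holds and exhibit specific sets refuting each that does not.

Forward inclusion. This inclusion fails. Take A = {1}, B = ∅, T = ∅; then 1 ∈ (B ∪ A) ∖ (T ∪ B) but 1 ∉ (T ∪ B) ∖ (B ∪ A).

Reverse inclusion. This inclusion fails. Take A = ∅, B = ∅, T = {1}; then 1 ∈ (T ∪ B) ∖ (B ∪ A) but 1 ∉ (B ∪ A) ∖ (T ∪ B).

(⊆) fails and (⊇) fails.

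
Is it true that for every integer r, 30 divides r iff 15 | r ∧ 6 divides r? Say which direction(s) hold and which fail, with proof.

Equivalent; both directions hold.

(→) If 30 ∣ r, write r = 30q. Since 30 = 2·15, r = 15·(2q), so 15 ∣ r; and since 30 = 5·6, r = 6·(5q), so 6 ∣ r.

(←) Suppose 15 ∣ r and 6 ∣ r. Any common multiple of 15 and 6 is a multiple of their lcm; here lcm(15, 6) = 15·6/gcd(15, 6) = 90/3 = 30, so 30 ∣ r.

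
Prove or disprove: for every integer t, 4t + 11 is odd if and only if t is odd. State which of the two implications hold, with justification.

The forward direction fails; the converse holds.

(⇒) This fails: take t = 2. Then 4t + 11 = 19, which is odd, yet t = 2 is even, not odd.

(⇐) Suppose t is odd. Since 4 is even, 4t is even for every t, so 4t + 11 has the same parity as 11, which is odd. Hence 4t + 11 is odd.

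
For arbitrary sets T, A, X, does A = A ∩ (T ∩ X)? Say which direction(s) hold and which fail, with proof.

(⊆) This inclusion fails. Take T = ∅, A = {1}, X = ∅; then 1 ∈ A but 1 ∉ A ∩ (T ∩ X).

(⊇) Let x ∈ A ∩ (T ∩ X). Then x ∈ T ∩ A ∩ X, from which x ∈ A.

Only the reverse inclusion holds.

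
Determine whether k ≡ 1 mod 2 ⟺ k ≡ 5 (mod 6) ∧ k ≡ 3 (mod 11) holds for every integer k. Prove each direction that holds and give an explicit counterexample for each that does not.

[⇒] This fails: k = 1 gives 1 ≡ 1 (mod 2) but 1 ≡ 1 (mod 6), so the conjunction on the right does not hold.

[⇐] Conversely, if k ≡ 5 (mod 6) and k ≡ 3 (mod 11), then by the Chinese remainder theorem k ≡ 47 (mod 66). Since 47 ≡ 1 (mod 2) and 2 ∣ 66, we get k ≡ 1 (mod 2).

Only the reverse direction holds.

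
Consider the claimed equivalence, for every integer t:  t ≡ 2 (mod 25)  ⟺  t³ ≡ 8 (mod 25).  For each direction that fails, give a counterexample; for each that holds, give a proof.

(⇒) Suppose t ≡ 2 (mod 25). Write t = 25j + 2. Then (25j + 2)³ = 15625j³ + 3750j² + 300j + 8 = 25(625j³ + 150j² + 12j) + 8, so t³ ≡ 8 (mod 25).

(⇐) Conversely, suppose t³ ≡ 8 (mod 25). The only residue r in {0, …, 24} with r³ ≡ 8 (mod 25) is r = 2, so t ≡ 2 (mod 25).

The biconditional holds.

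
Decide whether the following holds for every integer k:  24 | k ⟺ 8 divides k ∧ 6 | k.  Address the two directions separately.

Equivalent; both directions hold.

(→) If 24 ∣ k, write k = 24q. Since 24 = 3·8, k = 8·(3q), so 8 ∣ k; and since 24 = 4·6, k = 6·(4q), so 6 ∣ k.

(←) Suppose 8 ∣ k and 6 ∣ k. Any common multiple of 8 and 6 is a multiple of their lcm; here lcm(8, 6) = 8·6/gcd(8, 6) = 48/2 = 24, so 24 ∣ k.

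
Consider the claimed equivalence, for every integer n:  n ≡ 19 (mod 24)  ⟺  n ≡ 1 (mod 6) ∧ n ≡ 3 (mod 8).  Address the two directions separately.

(⟸) If n ≡ 1 (mod 6) and n ≡ 3 (mod 8), then by the Chinese remainder theorem n ≡ 19 (mod 24). This is exactly n ≡ 19 (mod 24).

(⟹) Suppose n ≡ 19 (mod 24); write n = 24j + 19. Since 6 ∣ 24, reducing mod 6 gives n ≡ 19 ≡ 1 (mod 6); since 8 ∣ 24, reducing mod 8 gives n ≡ 19 ≡ 3 (mod 8).

Both directions hold; the statement is true.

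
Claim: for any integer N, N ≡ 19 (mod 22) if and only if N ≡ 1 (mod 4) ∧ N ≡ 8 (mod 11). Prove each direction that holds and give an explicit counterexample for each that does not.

(⇒) This fails: N = 19 gives 19 ≡ 19 (mod 22) but 19 ≡ 3 (mod 4), so the conjunction on the right does not hold.

(⇐) Conversely, if N ≡ 1 (mod 4) and N ≡ 8 (mod 11), then by the Chinese remainder theorem N ≡ 41 (mod 44). Since 41 ≡ 19 (mod 22) and 22 ∣ 44, we get N ≡ 19 (mod 22).

Only the reverse direction holds.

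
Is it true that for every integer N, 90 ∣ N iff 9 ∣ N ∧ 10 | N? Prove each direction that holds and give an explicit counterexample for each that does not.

(←) Suppose 9 ∣ N and 10 ∣ N. Any common multiple of 9 and 10 is a multiple of their lcm; here gcd(9, 10) = 1, so lcm(9, 10) = 9·10 = 90, so 90 ∣ N.

(→) If 90 ∣ N, write N = 90q. Since 90 = 10·9, N = 9·(10q), so 9 ∣ N; and since 90 = 9·10, N = 10·(9q), so 10 ∣ N.

The biconditional holds.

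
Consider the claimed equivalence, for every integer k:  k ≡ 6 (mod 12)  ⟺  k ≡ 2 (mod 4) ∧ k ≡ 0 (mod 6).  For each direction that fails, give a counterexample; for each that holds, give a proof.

Equivalent; both directions hold.

(⇒) Suppose k ≡ 6 (mod 12); write k = 12j + 6. Since 4 ∣ 12, reducing mod 4 gives k ≡ 6 ≡ 2 (mod 4); since 6 ∣ 12, reducing mod 6 gives k ≡ 6 ≡ 0 (mod 6).

(⇐) Conversely, if k ≡ 2 (mod 4) and k ≡ 0 (mod 6), then by the Chinese remainder theorem k ≡ 6 (mod 12). This is exactly k ≡ 6 (mod 12).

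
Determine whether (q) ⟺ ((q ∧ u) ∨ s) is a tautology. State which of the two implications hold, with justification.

(⇒) This fails. Under s = F, q = T, u = F, the left side is true but the right side is false.

(⇐) This fails. Under s = T, q = F, u = F, the left side is false but the right side is true.

(⇒) fails and (⇐) fails.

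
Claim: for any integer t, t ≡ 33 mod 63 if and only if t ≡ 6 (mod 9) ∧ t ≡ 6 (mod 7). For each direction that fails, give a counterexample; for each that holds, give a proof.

(⟹) This fails: t = 33 gives 33 ≡ 33 (mod 63) but 33 ≡ 5 (mod 7), so the conjunction on the right does not hold.

(⟸) This fails: t = 6 satisfies both congruences on the right (6 ≡ 6 mod 9 and 6 ≡ 6 mod 7) yet 6 ≡ 6 (mod 63), not 33.

(⇒) fails and (⇐) fails.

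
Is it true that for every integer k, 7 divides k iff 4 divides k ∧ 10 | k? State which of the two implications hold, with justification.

(⟹) This fails: take k = 7. Certainly 7 ∣ 7, but 4 ∤ 7.

(⟸) This fails: take k = 20. Both 4 ∣ 20 and 10 ∣ 20, yet 20 is not a multiple of 7 (since 20 = 2·7 + 6), so 7 ∤ 20.

Both directions fail.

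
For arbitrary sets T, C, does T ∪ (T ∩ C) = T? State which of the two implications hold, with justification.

(⟹) Let x ∈ T ∪ (T ∩ C). Then either x ∈ T and x ∉ C; or x ∈ T ∩ C. In each case x ∈ T, so T ∪ (T ∩ C) ⊆ T.

(⟸) Let x ∈ T. Then either x ∈ T and x ∉ C; or x ∈ T ∩ C. In each case x ∈ T ∪ (T ∩ C), so T ⊆ T ∪ (T ∩ C).

Both inclusions hold; the sets are equal.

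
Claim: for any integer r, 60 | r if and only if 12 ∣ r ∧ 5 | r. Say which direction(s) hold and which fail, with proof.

The biconditional holds.

Forward direction. If 60 ∣ r, write r = 60q. Since 60 = 5·12, r = 12·(5q), so 12 ∣ r; and since 60 = 12·5, r = 5·(12q), so 5 ∣ r.

Converse. Suppose 12 ∣ r and 5 ∣ r. Any common multiple of 12 and 5 is a multiple of their lcm; here gcd(12, 5) = 1, so lcm(12, 5) = 12·5 = 60, so 60 ∣ r.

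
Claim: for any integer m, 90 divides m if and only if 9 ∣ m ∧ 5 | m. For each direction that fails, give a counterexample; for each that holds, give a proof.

The forward direction holds; the converse fails.

(→) If 90 ∣ m, write m = 90q. Since 90 = 10·9, m = 9·(10q), so 9 ∣ m; and since 90 = 18·5, m = 5·(18q), so 5 ∣ m.

(←) This fails: take m = 45. Both 9 ∣ 45 and 5 ∣ 45, yet 45 is not a multiple of 90 (since 45 = 0·90 + 45), so 90 ∤ 45.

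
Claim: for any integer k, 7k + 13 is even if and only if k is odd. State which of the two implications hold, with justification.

[⇒] Suppose 7k + 13 is even. Since 7 is odd, 7k and k have the same parity, so 7k + 13 ≡ k + 13 (mod 2). As 13 is odd, 7k + 13 is even exactly when k is odd. Thus k is odd.

[⇐] Conversely, suppose k is odd; write k = 2j + 1. Then 7k + 13 = 7·(2j + 1) + 13 = 2·7j + 20, which is even.

Both implications hold.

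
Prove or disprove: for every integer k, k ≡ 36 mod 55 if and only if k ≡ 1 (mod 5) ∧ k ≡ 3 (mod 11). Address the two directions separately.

Both implications hold.

(⇒) Suppose k ≡ 36 (mod 55); write k = 55j + 36. Since 5 ∣ 55, reducing mod 5 gives k ≡ 36 ≡ 1 (mod 5); since 11 ∣ 55, reducing mod 11 gives k ≡ 36 ≡ 3 (mod 11).

(⇐) Conversely, if k ≡ 1 (mod 5) and k ≡ 3 (mod 11), then by the Chinese remainder theorem k ≡ 36 (mod 55). This is exactly k ≡ 36 (mod 55).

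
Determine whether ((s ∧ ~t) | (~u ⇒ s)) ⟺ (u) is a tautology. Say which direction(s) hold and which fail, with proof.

Only the converse holds.

Forward direction. This fails. Under t = F, s = T, u = F, the left side is true but the right side is false.

Converse. Assume the antecedent. If t is true, the antecedent forces (t = T, s = F, u = T) or (t = T, s = T, u = T), and (s ∧ ~t) | (~u ⇒ s) holds there. If t is false, the antecedent forces (t = F, s = F, u = T) or (t = F, s = T, u = T), and (s ∧ ~t) | (~u ⇒ s) holds there. Either way (s ∧ ~t) | (~u ⇒ s) holds.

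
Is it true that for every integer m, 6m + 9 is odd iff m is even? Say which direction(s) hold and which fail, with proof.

Not equivalent: only (⇐) holds.

Forward direction. This fails: take m = 5. Then 6m + 9 = 39, which is odd, yet m = 5 is odd, not even.

Converse. Suppose m is even. Since 6 is even, 6m is even for every m, so 6m + 9 has the same parity as 9, which is odd. Hence 6m + 9 is odd.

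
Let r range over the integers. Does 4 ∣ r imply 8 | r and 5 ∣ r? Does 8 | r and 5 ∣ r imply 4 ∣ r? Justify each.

Only the reverse direction holds.

(←) Suppose 8 ∣ r and 5 ∣ r. Any common multiple of 8 and 5 is a multiple of their lcm; here gcd(8, 5) = 1, so lcm(8, 5) = 8·5 = 40, so 40 ∣ r. Since 4 ∣ 40, it follows that 4 ∣ r.

(→) This fails: take r = 4. Certainly 4 ∣ 4, but 8 ∤ 4.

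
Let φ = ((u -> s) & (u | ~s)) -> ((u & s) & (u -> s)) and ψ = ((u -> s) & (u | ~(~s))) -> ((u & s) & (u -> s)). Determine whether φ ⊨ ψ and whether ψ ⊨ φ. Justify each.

Both directions fail.

(→) This fails. Under s = T, u = F, the left side is true but the right side is false.

(←) This fails. Under s = F, u = F, the left side is false but the right side is true.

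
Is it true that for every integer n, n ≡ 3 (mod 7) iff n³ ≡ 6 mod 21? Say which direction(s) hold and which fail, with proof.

Forward direction. This fails: take n = 10. Then 10 ≡ 3 (mod 7), but 10³ = 1000 ≡ 13 (mod 21), not 6.

Converse. This fails: take n = 6. Then 6³ = 216 ≡ 6 (mod 21), yet 6 ≡ 6 (mod 7), not 3.

Neither direction holds.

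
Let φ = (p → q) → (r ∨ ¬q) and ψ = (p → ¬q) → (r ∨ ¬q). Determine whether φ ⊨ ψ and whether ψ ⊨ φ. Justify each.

The forward direction holds; the converse fails.

(⟹) Assume the antecedent. If q is true, the antecedent forces (q = T, p = F, r = T) or (q = T, p = T, r = T), and (p → ¬q) → (r ∨ ¬q) holds there. If q is false, (p → ¬q) → (r ∨ ¬q) reduces to true regardless of the other variables. Either way (p → ¬q) → (r ∨ ¬q) holds.

(⟸) This fails. Under q = T, p = T, r = F, the left side is false but the right side is true.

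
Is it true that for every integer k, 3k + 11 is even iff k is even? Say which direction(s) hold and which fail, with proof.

(⟹) This fails: k = 3 gives 3k + 11 = 20, which is even, but 3 is odd, not even.

(⟸) This also fails: k = 2 is even, but 3k + 11 = 17 is odd, not even.

Neither direction holds.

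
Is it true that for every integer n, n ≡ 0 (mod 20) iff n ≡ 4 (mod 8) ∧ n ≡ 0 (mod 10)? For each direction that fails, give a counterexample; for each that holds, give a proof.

Only the converse holds.

(→) This fails: n = 0 gives 0 ≡ 0 (mod 20) but 0 ≡ 0 (mod 8), so the conjunction on the right does not hold.

(←) Conversely, if n ≡ 4 (mod 8) and n ≡ 0 (mod 10), then by the Chinese remainder theorem n ≡ 20 (mod 40). Since 20 ≡ 0 (mod 20) and 20 ∣ 40, we get n ≡ 0 (mod 20).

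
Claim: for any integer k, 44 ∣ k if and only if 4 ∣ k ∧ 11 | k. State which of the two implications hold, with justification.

Both directions hold; the statement is true.

[⇒] If 44 ∣ k, write k = 44q. Since 44 = 11·4, k = 4·(11q), so 4 ∣ k; and since 44 = 4·11, k = 11·(4q), so 11 ∣ k.

[⇐] Suppose 4 ∣ k and 11 ∣ k. Any common multiple of 4 and 11 is a multiple of their lcm; here gcd(4, 11) = 1, so lcm(4, 11) = 4·11 = 44, so 44 ∣ k.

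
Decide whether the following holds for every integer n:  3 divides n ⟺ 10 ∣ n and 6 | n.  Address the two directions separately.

(←) Suppose 10 ∣ n and 6 ∣ n. Any common multiple of 10 and 6 is a multiple of their lcm; here lcm(10, 6) = 10·6/gcd(10, 6) = 60/2 = 30, so 30 ∣ n. Since 3 ∣ 30, it follows that 3 ∣ n.

(→) This fails: take n = 3. Certainly 3 ∣ 3, but 10 ∤ 3.

(⇒) fails; (⇐) holds.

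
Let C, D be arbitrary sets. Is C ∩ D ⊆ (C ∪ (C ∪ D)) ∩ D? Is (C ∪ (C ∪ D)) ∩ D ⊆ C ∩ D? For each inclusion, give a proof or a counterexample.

(⟹) Let x ∈ C ∩ D. Then x ∈ C ∩ D, from which x ∈ (C ∪ (C ∪ D)) ∩ D.

(⟸) This inclusion fails. Take C = ∅, D = {1}; then 1 ∈ (C ∪ (C ∪ D)) ∩ D but 1 ∉ C ∩ D.

Only the forward inclusion holds.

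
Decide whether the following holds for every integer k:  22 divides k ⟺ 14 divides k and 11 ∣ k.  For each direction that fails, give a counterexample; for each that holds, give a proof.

Not equivalent: only (⇐) holds.

(→) This fails: take k = 22. Certainly 22 ∣ 22, but 14 ∤ 22.

(←) Suppose 14 ∣ k and 11 ∣ k. Any common multiple of 14 and 11 is a multiple of their lcm; here gcd(14, 11) = 1, so lcm(14, 11) = 14·11 = 154, so 154 ∣ k. Since 22 ∣ 154, it follows that 22 ∣ k.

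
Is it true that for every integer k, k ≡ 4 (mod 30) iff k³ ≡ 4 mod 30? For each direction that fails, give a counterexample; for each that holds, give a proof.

Equivalent; both directions hold.

Forward direction. Suppose k ≡ 4 (mod 30). Write k = 30j + 4. Then (30j + 4)³ = 27000j³ + 10800j² + 1440j + 64 = 30(900j³ + 360j² + 48j + 2) + 4, so k³ ≡ 4 (mod 30).

Converse. Suppose k³ ≡ 4 (mod 30). The only residue r in {0, …, 29} with r³ ≡ 4 (mod 30) is r = 4, so k ≡ 4 (mod 30).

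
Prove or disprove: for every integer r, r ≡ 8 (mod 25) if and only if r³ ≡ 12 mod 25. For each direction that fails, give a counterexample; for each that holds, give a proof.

(→) Suppose r ≡ 8 (mod 25). Write r = 25j + 8. Then (25j + 8)³ = 15625j³ + 15000j² + 4800j + 512 = 25(625j³ + 600j² + 192j + 20) + 12, so r³ ≡ 12 (mod 25).

(←) Conversely, suppose r³ ≡ 12 (mod 25). The only residue r in {0, …, 24} with r³ ≡ 12 (mod 25) is r = 8, so r ≡ 8 (mod 25).

Both directions hold.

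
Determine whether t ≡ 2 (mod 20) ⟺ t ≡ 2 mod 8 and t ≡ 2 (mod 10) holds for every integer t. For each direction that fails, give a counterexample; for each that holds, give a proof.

(→) This fails: t = 22 gives 22 ≡ 2 (mod 20) but 22 ≡ 6 (mod 8), so the conjunction on the right does not hold.

(←) Conversely, if t ≡ 2 (mod 8) and t ≡ 2 (mod 10), then by the Chinese remainder theorem t ≡ 2 (mod 40). Since 2 ≡ 2 (mod 20) and 20 ∣ 40, we get t ≡ 2 (mod 20).

(⇒) fails; (⇐) holds.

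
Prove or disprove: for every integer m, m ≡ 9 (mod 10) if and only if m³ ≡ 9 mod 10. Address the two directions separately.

The biconditional holds.

Converse. Suppose m³ ≡ 9 (mod 10). The only residue r in {0, …, 9} with r³ ≡ 9 (mod 10) is r = 9, so m ≡ 9 (mod 10).

Forward direction. Suppose m ≡ 9 (mod 10). Write m = 10j + 9. Then (10j + 9)³ = 1000j³ + 2700j² + 2430j + 729 = 10(100j³ + 270j² + 243j + 72) + 9, so m³ ≡ 9 (mod 10).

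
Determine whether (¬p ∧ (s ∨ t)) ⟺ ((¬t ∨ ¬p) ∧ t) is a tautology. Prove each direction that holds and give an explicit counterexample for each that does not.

The forward direction fails; the converse holds.

(⟹) This fails. Under p = F, t = F, s = T, the left side is true but the right side is false.

(⟸) Assume the antecedent. If p is true, the antecedent cannot hold. If p is false, the antecedent forces (p = F, t = T, s = F) or (p = F, t = T, s = T), and ¬p ∧ (s ∨ t) holds there. Either way ¬p ∧ (s ∨ t) holds.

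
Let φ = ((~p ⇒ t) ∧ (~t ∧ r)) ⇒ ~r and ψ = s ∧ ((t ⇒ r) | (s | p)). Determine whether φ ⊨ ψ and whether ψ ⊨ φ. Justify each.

(⇒) This fails. Under r = F, s = F, p = F, t = F, the left side is true but the right side is false.

(⇐) This fails. Under r = T, s = T, p = T, t = F, the left side is false but the right side is true.

Neither direction holds.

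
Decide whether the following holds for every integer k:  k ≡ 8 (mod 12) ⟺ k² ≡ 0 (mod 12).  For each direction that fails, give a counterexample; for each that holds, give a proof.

(⇒) This fails: take k = 8. Then 8 ≡ 8 (mod 12), but 8² = 64 ≡ 4 (mod 12), not 0.

(⇐) This fails: take k = 0. Then 0² = 0 ≡ 0 (mod 12), yet 0 ≡ 0 (mod 12), not 8.

(⇒) fails and (⇐) fails.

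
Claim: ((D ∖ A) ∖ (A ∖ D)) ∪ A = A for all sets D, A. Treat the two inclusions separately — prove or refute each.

(⊇) Let x ∈ A. Then either x ∈ A and x ∉ D; or x ∈ D ∩ A. In each case x ∈ ((D ∖ A) ∖ (A ∖ D)) ∪ A, so A ⊆ ((D ∖ A) ∖ (A ∖ D)) ∪ A.

(⊆) This inclusion fails. Take D = {1}, A = ∅; then 1 ∈ ((D ∖ A) ∖ (A ∖ D)) ∪ A but 1 ∉ A.

(⊆) fails; (⊇) holds.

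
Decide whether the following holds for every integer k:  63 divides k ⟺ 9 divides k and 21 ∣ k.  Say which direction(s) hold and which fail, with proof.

[⇒] If 63 ∣ k, write k = 63q. Since 63 = 7·9, k = 9·(7q), so 9 ∣ k; and since 63 = 3·21, k = 21·(3q), so 21 ∣ k.

[⇐] Suppose 9 ∣ k and 21 ∣ k. Any common multiple of 9 and 21 is a multiple of their lcm; here lcm(9, 21) = 9·21/gcd(9, 21) = 189/3 = 63, so 63 ∣ k.

Equivalent; both directions hold.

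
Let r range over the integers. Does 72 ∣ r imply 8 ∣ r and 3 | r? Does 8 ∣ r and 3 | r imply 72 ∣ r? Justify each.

Forward direction. If 72 ∣ r, write r = 72q. Since 72 = 9·8, r = 8·(9q), so 8 ∣ r; and since 72 = 24·3, r = 3·(24q), so 3 ∣ r.

Converse. This fails: take r = 24. Both 8 ∣ 24 and 3 ∣ 24, yet 24 is not a multiple of 72 (since 24 = 0·72 + 24), so 72 ∤ 24.

Only the forward implication holds.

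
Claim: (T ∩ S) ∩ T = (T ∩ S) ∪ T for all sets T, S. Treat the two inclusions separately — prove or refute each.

Only the forward inclusion holds.

Forward inclusion. Let x ∈ (T ∩ S) ∩ T. Then x ∈ T ∩ S, from which x ∈ (T ∩ S) ∪ T.

Reverse inclusion. This inclusion fails. Take T = {1}, S = ∅; then 1 ∈ (T ∩ S) ∪ T but 1 ∉ (T ∩ S) ∩ T.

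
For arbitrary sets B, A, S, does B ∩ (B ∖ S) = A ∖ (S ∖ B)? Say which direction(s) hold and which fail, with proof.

(⊆) fails and (⊇) fails.

(⊆) This inclusion fails. Take B = {1}, A = ∅, S = ∅; then 1 ∈ B ∩ (B ∖ S) but 1 ∉ A ∖ (S ∖ B).

(⊇) This inclusion fails. Take B = ∅, A = {1}, S = ∅; then 1 ∈ A ∖ (S ∖ B) but 1 ∉ B ∩ (B ∖ S).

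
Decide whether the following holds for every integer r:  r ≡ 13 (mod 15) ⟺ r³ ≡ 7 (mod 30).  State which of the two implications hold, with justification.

[⇒] This fails: take r = 28. Then 28 ≡ 13 (mod 15), but 28³ = 21952 ≡ 22 (mod 30), not 7.

[⇐] Conversely, the residues r modulo 30 with r³ ≡ 7 (mod 30) are exactly {13}, and each is ≡ 13 (mod 15).

Only the reverse direction holds.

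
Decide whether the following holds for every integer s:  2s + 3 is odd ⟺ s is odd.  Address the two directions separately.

(⇒) fails; (⇐) holds.

(⟹) This fails: take s = 0. Then 2s + 3 = 3, which is odd, yet s = 0 is even, not odd.

(⟸) Suppose s is odd. Since 2 is even, 2s is even for every s, so 2s + 3 has the same parity as 3, which is odd. Hence 2s + 3 is odd.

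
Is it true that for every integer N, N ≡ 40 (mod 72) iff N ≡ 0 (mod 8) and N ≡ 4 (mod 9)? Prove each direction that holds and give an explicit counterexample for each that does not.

(⇐) If N ≡ 0 (mod 8) and N ≡ 4 (mod 9), then by the Chinese remainder theorem N ≡ 40 (mod 72). This is exactly N ≡ 40 (mod 72).

(⇒) Suppose N ≡ 40 (mod 72); write N = 72j + 40. Since 8 ∣ 72, reducing mod 8 gives N ≡ 40 ≡ 0 (mod 8); since 9 ∣ 72, reducing mod 9 gives N ≡ 40 ≡ 4 (mod 9).

The biconditional holds.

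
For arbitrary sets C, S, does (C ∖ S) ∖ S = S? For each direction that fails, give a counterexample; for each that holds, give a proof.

(⊆) This inclusion fails. Take C = {1}, S = ∅; then 1 ∈ (C ∖ S) ∖ S but 1 ∉ S.

(⊇) This inclusion fails. Take C = ∅, S = {1}; then 1 ∈ S but 1 ∉ (C ∖ S) ∖ S.

Both inclusions fail.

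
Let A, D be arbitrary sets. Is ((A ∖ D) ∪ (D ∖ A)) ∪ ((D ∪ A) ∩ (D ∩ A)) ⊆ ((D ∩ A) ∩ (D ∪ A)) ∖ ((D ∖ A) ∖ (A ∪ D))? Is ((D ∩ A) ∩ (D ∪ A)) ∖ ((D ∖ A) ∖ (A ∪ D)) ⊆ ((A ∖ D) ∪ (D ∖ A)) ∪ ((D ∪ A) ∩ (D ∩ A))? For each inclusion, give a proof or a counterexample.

(⊆) fails; (⊇) holds.

(⊆) This inclusion fails. Take A = {1}, D = ∅; then 1 ∈ ((A ∖ D) ∪ (D ∖ A)) ∪ ((D ∪ A) ∩ (D ∩ A)) but 1 ∉ ((D ∩ A) ∩ (D ∪ A)) ∖ ((D ∖ A) ∖ (A ∪ D)).

(⊇) Let x ∈ ((D ∩ A) ∩ (D ∪ A)) ∖ ((D ∖ A) ∖ (A ∪ D)). Then x ∈ A ∩ D, from which x ∈ ((A ∖ D) ∪ (D ∖ A)) ∪ ((D ∪ A) ∩ (D ∩ A)).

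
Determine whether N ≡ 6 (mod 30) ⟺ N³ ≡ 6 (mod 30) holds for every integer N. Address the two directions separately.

Both implications hold.

(⟸) Suppose N³ ≡ 6 (mod 30). The only residue r in {0, …, 29} with r³ ≡ 6 (mod 30) is r = 6, so N ≡ 6 (mod 30).

(⟹) Suppose N ≡ 6 (mod 30). Write N = 30j + 6. Then (30j + 6)³ = 27000j³ + 16200j² + 3240j + 216 = 30(900j³ + 540j² + 108j + 7) + 6, so N³ ≡ 6 (mod 30).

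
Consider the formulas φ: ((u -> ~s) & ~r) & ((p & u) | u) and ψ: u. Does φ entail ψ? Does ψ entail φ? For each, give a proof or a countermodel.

(→) Assume the antecedent. If r is true, the antecedent cannot hold. If r is false, the antecedent forces (r = F, s = F, p = F, u = T) or (r = F, s = F, p = T, u = T), and u holds there. Either way u holds.

(←) This fails. Under r = T, s = F, p = F, u = T, the left side is false but the right side is true.

(⇒) holds; (⇐) fails.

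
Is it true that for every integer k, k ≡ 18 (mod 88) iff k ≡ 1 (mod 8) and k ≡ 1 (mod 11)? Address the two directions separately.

Neither direction holds.

(⟹) This fails: k = 18 gives 18 ≡ 18 (mod 88) but 18 ≡ 2 (mod 8), so the conjunction on the right does not hold.

(⟸) This fails: k = 1 satisfies both congruences on the right (1 ≡ 1 mod 8 and 1 ≡ 1 mod 11) yet 1 ≡ 1 (mod 88), not 18.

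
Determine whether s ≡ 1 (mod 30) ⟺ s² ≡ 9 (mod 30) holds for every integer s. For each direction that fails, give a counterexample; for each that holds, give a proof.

(⇒) fails and (⇐) fails.

(→) This fails: take s = 1. Then 1 ≡ 1 (mod 30), but 1² = 1 ≡ 1 (mod 30), not 9.

(←) This fails: take s = 3. Then 3² = 9 ≡ 9 (mod 30), yet 3 ≡ 3 (mod 30), not 1.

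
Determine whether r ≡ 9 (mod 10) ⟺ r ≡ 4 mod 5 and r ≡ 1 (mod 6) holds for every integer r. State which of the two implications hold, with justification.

Forward direction. This fails: r = 9 gives 9 ≡ 9 (mod 10) but 9 ≡ 3 (mod 6), so the conjunction on the right does not hold.

Converse. If r ≡ 4 (mod 5) and r ≡ 1 (mod 6), then by the Chinese remainder theorem r ≡ 19 (mod 30). Since 19 ≡ 9 (mod 10) and 10 ∣ 30, we get r ≡ 9 (mod 10).

(⇒) fails; (⇐) holds.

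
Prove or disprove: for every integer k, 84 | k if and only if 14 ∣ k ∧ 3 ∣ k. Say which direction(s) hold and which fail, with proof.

(⟹) If 84 ∣ k, write k = 84q. Since 84 = 6·14, k = 14·(6q), so 14 ∣ k; and since 84 = 28·3, k = 3·(28q), so 3 ∣ k.

(⟸) This fails: take k = 42. Both 14 ∣ 42 and 3 ∣ 42, yet 42 is not a multiple of 84 (since 42 = 0·84 + 42), so 84 ∤ 42.

Only the forward implication holds.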